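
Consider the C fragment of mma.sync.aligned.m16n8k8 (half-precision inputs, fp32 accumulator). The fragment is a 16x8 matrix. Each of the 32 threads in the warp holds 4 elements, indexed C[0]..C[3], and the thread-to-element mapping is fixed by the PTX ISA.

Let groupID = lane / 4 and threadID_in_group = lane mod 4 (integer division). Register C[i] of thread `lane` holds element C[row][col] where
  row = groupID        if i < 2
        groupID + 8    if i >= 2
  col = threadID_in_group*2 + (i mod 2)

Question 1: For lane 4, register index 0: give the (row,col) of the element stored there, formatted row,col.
4: gid=1,tid=0
[0] (1+0,0*2+0) = (1,0)

1,0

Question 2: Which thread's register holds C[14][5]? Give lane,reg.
26,3

r:14=>grp=6,rB=1  c:5=>tig=2,lo=1
L=6*4+2=26  i=1*2+1=3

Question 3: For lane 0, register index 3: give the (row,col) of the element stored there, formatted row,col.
8,1

L=0⇒gr=0>>2=0, th=0&3=0
[3]⇒row 0+8=8  col 0·2+1=1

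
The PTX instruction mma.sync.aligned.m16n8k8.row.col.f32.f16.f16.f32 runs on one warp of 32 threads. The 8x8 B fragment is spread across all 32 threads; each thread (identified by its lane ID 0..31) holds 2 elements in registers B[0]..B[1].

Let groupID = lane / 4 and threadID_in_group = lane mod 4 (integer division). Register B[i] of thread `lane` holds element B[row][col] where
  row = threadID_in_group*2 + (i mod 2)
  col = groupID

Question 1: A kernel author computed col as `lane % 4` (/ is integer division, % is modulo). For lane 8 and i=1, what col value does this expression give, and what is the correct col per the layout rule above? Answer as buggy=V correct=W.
buggy=0 correct=2

`lane % 4`[8,1]=>0
L=8=>grp=8>>2=2, tig=8&3=0
[1]=>row 0·2+1=1  col grp=2
col: 0 vs 2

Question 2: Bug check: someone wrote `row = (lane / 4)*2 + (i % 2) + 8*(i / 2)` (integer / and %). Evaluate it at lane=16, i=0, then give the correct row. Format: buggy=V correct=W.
`(lane / 4)*2 + (i % 2) + 8*(i / 2)`[16,0]→8
lane 16→16/4=4, 16 mod 4=0
i=0  r:2·0+0→0  c:4
row: 8 vs 0

buggy=8 correct=0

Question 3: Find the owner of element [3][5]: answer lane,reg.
c=5→G=5  r=3→T=1,p=1
L=5*4+1=21  i=1=1

21,1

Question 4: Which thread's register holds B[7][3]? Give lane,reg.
c=3->g=3  r=7->t=3,b0=1
L=3*4+3=15  i=1=1

15,1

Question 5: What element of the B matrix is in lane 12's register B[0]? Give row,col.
L=12->gid=12>>2=3, tid=12&3=0
[0]->row 0·2+0=0  col gid=3

0,3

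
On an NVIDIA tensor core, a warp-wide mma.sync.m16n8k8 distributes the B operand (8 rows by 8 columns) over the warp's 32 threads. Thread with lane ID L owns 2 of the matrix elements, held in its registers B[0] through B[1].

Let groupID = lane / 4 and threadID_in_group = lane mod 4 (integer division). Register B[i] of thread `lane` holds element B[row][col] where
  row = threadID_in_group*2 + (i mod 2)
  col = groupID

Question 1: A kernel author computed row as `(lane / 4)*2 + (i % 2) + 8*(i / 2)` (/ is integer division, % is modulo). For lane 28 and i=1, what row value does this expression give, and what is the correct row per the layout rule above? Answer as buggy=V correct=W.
`(lane / 4)*2 + (i % 2) + 8*(i / 2)`[28,1]=>15
L=28=>grp=28>>2=7, tig=28&3=0
[1]=>row 0·2+1=1  col grp=7
row: 15 vs 1

buggy=15 correct=1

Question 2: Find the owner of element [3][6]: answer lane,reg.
25,1

c=6->g=6  r=3->t=1,b0=1
L=6*4+1=25  i=1=1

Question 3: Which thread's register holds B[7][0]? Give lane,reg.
3,1

c=0→G=0  r=7→T=3,p=1
L=0*4+3=3  i=1=1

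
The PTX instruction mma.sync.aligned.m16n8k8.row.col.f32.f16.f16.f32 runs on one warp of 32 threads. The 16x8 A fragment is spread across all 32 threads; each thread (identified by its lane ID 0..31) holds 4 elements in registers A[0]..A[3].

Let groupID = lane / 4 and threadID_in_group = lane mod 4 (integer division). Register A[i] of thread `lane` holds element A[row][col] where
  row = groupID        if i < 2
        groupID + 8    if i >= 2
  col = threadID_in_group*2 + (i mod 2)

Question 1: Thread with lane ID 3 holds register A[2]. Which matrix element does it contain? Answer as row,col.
8,6

lane 3: g=0 (3/4), t=3 (3%4)
i=2: r=0+8=8, c=3*2+0=6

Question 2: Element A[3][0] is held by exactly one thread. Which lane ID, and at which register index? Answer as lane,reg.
12,0

r=3⇒gr=3,Rb=0  c=0⇒th=0,odd=0
L=3*4+0=12  i=0*2+0=0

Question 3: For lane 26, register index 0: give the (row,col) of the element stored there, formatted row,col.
L=26->g=26>>2=6, t=26&3=2
[0]->row 6+0=6  col 2·2+0=4

6,4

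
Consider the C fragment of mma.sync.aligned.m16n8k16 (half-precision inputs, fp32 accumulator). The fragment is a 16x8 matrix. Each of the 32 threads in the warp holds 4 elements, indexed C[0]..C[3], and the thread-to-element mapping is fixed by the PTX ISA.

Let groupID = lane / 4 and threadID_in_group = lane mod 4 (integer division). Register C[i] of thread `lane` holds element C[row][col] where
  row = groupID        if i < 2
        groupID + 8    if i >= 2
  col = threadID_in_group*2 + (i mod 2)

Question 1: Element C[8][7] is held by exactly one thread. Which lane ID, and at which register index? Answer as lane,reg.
r: 8->gid=0,r8=1  c: 7->tid=3,i&1=1
L=0*4+3=3  i=1*2+1=3

3,3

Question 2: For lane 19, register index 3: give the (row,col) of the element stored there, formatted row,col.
lane 19⇒19/4=4, 19 mod 4=3
i=3  r:4+8⇒12  c:2·3+1⇒7

12,7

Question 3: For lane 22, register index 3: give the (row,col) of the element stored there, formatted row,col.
lane 22→22/4=5, 22 mod 4=2
i=3  r:5+8→13  c:2·2+1→5

13,5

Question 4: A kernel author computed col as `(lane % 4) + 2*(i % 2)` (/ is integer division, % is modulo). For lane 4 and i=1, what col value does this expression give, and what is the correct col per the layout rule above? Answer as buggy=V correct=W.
`(lane % 4) + 2*(i % 2)`[4,1]->2
4: g=1,t=0
[1] (1+0,0*2+1) = (1,1)
col: 2 vs 1

buggy=2 correct=1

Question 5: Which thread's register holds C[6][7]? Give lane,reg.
r=6->g=6,rb=0  c=7->t=3,b0=1
L=6*4+3=27  i=0*2+1=1

27,1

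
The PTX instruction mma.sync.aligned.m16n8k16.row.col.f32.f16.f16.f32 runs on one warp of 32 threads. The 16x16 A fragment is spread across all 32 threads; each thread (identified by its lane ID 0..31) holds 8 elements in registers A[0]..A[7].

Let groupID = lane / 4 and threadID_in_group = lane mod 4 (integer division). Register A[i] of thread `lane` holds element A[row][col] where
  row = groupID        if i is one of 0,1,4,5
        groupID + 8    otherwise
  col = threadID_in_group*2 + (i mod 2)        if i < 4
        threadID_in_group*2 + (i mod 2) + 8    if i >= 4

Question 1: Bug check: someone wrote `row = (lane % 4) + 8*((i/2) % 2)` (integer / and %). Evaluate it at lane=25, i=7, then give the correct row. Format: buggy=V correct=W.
buggy=9 correct=14

`(lane % 4) + 8*((i/2) % 2)`[25,7]⇒9
lane 25: gr=6 (25/4), th=1 (25%4)
i=7: r=6+8=14, c=1*2+1+8=11
row: 9 vs 14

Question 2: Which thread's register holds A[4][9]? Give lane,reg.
16,5

r: 4->gid=4,r8=0  c: 9->c8=1,tid=0,i&1=1
L=4*4+0=16  i=1*4+0*2+1=5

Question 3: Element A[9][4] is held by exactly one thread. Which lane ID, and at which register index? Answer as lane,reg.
6,2

r:9=>grp=1,rB=1  c:4=>cB=0,tig=2,lo=0
L=1*4+2=6  i=0*4+1*2+0=2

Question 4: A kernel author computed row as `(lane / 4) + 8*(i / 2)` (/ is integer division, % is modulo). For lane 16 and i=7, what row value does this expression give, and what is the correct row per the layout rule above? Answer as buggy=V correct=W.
`(lane / 4) + 8*(i / 2)`[16,7]->28
16: gid=4,tid=0
[7] (4+8,0*2+1+8) = (12,9)
row: 28 vs 12

buggy=28 correct=12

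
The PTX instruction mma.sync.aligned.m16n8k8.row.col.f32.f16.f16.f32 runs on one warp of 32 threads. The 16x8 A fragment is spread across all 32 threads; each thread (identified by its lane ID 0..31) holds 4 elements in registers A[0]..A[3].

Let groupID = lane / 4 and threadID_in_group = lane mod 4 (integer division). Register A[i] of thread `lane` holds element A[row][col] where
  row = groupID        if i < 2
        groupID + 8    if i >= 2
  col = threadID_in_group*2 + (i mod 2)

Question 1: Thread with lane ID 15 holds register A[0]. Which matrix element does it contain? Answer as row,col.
3,6

15: g=3,t=3
[0] (3+0,3*2+0) = (3,6)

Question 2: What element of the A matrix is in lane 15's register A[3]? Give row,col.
L=15→G=15>>2=3, T=15&3=3
[3]→row 3+8=11  col 3·2+1=7

11,7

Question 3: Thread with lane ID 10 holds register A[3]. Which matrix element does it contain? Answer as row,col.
lane 10: g=2 (10/4), t=2 (10%4)
i=3: r=2+8=10, c=2*2+1=5

10,5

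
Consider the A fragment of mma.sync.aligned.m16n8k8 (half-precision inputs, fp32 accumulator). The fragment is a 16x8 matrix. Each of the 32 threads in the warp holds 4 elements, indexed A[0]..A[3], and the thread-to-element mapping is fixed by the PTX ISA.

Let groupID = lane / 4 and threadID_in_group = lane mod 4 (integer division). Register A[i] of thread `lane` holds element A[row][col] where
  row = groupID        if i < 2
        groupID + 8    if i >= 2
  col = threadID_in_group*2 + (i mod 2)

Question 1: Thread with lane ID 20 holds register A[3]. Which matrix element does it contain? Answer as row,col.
lane 20: gr=5 (20/4), th=0 (20%4)
i=3: r=5+8=13, c=0*2+1=1

13,1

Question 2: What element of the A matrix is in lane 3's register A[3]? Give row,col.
8,7

3: gr=0,th=3
[3] (0+8,3*2+1) = (8,7)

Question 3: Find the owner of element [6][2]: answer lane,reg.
25,0

r=6→G=6,rhi=0  c=2→T=1,p=0
L=6*4+1=25  i=0*2+0=0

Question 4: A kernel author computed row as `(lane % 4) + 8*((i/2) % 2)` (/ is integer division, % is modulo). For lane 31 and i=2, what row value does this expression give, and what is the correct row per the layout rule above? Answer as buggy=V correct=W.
buggy=11 correct=15

`(lane % 4) + 8*((i/2) % 2)`[31,2]=>11
L=31=>grp=31>>2=7, tig=31&3=3
[2]=>row 7+8=15  col 3·2+0=6
row: 11 vs 15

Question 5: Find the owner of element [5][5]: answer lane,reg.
r=5→G=5,rhi=0  c=5→T=2,p=1
L=5*4+2=22  i=0*2+1=1

22,1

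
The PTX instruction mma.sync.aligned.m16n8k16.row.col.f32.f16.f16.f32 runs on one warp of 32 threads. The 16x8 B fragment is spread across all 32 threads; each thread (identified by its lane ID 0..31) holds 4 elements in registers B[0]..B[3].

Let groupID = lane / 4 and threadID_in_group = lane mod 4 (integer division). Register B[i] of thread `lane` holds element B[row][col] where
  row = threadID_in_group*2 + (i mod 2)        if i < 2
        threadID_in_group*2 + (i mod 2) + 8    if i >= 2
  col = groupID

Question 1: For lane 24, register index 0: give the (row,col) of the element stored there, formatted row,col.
0,6

lane 24: gr=6 (24/4), th=0 (24%4)
i=0: r=0*2+0+0=0, c=gr=6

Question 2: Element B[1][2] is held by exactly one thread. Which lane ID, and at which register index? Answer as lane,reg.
8,1

c=2⇒gr=2  r=1⇒Rb=0,th=0,odd=1
L=2*4+0=8  i=0*2+1=1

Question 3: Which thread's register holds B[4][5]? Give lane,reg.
c=5->g=5  r=4->rb=0,t=2,b0=0
L=5*4+2=22  i=0*2+0=0

22,0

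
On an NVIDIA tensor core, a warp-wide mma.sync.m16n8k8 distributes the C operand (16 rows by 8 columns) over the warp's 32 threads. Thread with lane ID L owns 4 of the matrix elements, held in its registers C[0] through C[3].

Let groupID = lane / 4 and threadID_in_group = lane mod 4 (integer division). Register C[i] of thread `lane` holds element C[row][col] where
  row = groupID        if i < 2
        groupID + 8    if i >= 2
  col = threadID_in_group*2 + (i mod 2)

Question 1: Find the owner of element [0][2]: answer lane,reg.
1,0

r=0→G=0,rhi=0  c=2→T=1,p=0
L=0*4+1=1  i=0*2+0=0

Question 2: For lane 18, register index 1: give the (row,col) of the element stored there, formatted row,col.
4,5

18: grp=4,tig=2
[1] (4+0,2*2+1) = (4,5)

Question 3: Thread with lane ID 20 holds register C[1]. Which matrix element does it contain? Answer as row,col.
20: G=5,T=0
[1] (5+0,0*2+1) = (5,1)

5,1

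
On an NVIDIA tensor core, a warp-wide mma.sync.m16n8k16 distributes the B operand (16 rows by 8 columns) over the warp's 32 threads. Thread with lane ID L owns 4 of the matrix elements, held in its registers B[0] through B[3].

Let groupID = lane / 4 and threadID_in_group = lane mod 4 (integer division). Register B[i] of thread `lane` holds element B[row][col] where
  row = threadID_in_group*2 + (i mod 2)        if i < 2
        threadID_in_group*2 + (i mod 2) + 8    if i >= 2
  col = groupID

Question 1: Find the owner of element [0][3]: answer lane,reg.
c=3->g=3  r=0->rb=0,t=0,b0=0
L=3*4+0=12  i=0*2+0=0

12,0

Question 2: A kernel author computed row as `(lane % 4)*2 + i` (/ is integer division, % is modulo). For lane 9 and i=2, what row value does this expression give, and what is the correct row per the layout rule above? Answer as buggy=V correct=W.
buggy=4 correct=10

`(lane % 4)*2 + i`[9,2]⇒4
lane 9⇒9/4=2, 9 mod 4=1
i=2  r:2·1+0+8⇒10  c:2
row: 4 vs 10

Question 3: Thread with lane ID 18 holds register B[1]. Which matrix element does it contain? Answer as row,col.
5,4

lane 18=>18/4=4, 18 mod 4=2
i=1  r:2·2+1+0=>5  c:4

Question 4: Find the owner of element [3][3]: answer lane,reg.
13,1

c:3=>grp=3  r:3=>rB=0,tig=1,lo=1
L=3*4+1=13  i=0*2+1=1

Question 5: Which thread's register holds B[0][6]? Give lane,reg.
24,0

c:6=>grp=6  r:0=>rB=0,tig=0,lo=0
L=6*4+0=24  i=0*2+0=0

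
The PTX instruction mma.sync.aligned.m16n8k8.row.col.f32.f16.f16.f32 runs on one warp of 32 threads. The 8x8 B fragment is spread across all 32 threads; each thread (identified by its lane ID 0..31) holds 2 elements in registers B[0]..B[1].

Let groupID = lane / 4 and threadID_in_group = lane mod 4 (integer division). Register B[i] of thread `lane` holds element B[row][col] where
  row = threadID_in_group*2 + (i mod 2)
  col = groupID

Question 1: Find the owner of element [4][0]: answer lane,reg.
2,0

c:0=>grp=0  r:4=>tig=2,lo=0
L=0*4+2=2  i=0=0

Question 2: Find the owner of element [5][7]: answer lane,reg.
30,1

c=7⇒gr=7  r=5⇒th=2,odd=1
L=7*4+2=30  i=1=1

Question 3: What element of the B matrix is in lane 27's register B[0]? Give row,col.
lane 27=>27/4=6, 27 mod 4=3
i=0  r:2·3+0=>6  c:6

6,6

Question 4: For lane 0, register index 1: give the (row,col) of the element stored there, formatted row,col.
1,0

L=0->gid=0>>2=0, tid=0&3=0
[1]->row 0·2+1=1  col gid=0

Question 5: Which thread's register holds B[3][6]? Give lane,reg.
c=6->g=6  r=3->t=1,b0=1
L=6*4+1=25  i=1=1

25,1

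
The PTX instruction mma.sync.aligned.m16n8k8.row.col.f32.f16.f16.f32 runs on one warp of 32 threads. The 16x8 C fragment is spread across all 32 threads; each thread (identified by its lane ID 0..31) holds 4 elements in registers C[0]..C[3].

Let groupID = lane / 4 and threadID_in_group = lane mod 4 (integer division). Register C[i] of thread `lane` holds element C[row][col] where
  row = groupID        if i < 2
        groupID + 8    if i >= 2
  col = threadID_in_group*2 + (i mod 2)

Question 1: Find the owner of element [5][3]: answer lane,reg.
21,1

r:5=>grp=5,rB=0  c:3=>tig=1,lo=1
L=5*4+1=21  i=0*2+1=1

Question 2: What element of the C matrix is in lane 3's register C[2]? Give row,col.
8,6

lane 3=>3/4=0, 3 mod 4=3
i=2  r:0+8=>8  c:2·3+0=>6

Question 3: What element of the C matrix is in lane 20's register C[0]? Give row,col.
lane 20: g=5 (20/4), t=0 (20%4)
i=0: r=5+0=5, c=0*2+0=0

5,0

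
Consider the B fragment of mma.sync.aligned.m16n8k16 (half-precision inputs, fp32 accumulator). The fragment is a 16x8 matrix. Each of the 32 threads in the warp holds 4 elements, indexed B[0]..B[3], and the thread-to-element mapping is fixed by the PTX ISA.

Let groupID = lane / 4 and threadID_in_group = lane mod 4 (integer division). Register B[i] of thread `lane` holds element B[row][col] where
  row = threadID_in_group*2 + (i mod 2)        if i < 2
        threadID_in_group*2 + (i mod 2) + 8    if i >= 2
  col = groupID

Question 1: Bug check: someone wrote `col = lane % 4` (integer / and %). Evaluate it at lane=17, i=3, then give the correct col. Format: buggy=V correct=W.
`lane % 4`[17,3]→1
lane 17: G=4 (17/4), T=1 (17%4)
i=3: r=1*2+1+8=11, c=G=4
col: 1 vs 4

buggy=1 correct=4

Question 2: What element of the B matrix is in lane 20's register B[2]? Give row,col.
lane 20: gr=5 (20/4), th=0 (20%4)
i=2: r=0*2+0+8=8, c=gr=5

8,5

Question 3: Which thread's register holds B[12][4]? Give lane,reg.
18,2

c=4⇒gr=4  r=12⇒Rb=1,th=2,odd=0
L=4*4+2=18  i=1*2+0=2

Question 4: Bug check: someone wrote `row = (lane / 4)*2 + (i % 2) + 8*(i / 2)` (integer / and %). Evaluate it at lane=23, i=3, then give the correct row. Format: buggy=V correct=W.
buggy=19 correct=15

`(lane / 4)*2 + (i % 2) + 8*(i / 2)`[23,3]->19
lane 23: g=5 (23/4), t=3 (23%4)
i=3: r=3*2+1+8=15, c=g=5
row: 19 vs 15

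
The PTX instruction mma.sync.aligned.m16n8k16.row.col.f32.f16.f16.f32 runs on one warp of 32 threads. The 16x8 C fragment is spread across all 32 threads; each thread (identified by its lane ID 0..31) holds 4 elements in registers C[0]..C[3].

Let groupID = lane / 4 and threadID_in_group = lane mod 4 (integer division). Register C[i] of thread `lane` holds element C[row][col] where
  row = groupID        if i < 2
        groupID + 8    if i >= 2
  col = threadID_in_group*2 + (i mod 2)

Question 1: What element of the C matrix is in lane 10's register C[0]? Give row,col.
2,4

10: gid=2,tid=2
[0] (2+0,2*2+0) = (2,4)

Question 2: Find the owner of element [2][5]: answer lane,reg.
r: 2->gid=2,r8=0  c: 5->tid=2,i&1=1
L=2*4+2=10  i=0*2+1=1

10,1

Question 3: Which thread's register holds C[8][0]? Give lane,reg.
r:8=>grp=0,rB=1  c:0=>tig=0,lo=0
L=0*4+0=0  i=1*2+0=2

0,2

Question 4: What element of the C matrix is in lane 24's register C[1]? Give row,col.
24: gid=6,tid=0
[1] (6+0,0*2+1) = (6,1)

6,1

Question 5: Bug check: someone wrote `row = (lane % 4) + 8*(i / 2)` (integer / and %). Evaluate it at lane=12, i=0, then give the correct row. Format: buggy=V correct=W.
buggy=0 correct=3

`(lane % 4) + 8*(i / 2)`[12,0]=>0
lane 12=>12/4=3, 12 mod 4=0
i=0  r:3+0=>3  c:2·0+0=>0
row: 0 vs 3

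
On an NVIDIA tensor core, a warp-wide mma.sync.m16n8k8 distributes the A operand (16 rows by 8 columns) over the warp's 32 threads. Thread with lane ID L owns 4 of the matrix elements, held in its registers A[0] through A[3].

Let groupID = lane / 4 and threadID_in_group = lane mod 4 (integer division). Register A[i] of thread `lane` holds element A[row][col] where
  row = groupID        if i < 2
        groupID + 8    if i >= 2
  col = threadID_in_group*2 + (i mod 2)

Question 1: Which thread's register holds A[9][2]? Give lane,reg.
r=9->g=1,rb=1  c=2->t=1,b0=0
L=1*4+1=5  i=1*2+0=2

5,2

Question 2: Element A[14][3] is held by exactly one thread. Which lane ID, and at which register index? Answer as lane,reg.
25,3

r=14⇒gr=6,Rb=1  c=3⇒th=1,odd=1
L=6*4+1=25  i=1*2+1=3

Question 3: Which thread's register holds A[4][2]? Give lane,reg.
r: 4->gid=4,r8=0  c: 2->tid=1,i&1=0
L=4*4+1=17  i=0*2+0=0

17,0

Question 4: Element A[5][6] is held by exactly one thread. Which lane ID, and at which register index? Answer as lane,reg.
r=5->g=5,rb=0  c=6->t=3,b0=0
L=5*4+3=23  i=0*2+0=0

23,0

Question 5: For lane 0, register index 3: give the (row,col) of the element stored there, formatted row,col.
lane 0=>0/4=0, 0 mod 4=0
i=3  r:0+8=>8  c:2·0+1=>1

8,1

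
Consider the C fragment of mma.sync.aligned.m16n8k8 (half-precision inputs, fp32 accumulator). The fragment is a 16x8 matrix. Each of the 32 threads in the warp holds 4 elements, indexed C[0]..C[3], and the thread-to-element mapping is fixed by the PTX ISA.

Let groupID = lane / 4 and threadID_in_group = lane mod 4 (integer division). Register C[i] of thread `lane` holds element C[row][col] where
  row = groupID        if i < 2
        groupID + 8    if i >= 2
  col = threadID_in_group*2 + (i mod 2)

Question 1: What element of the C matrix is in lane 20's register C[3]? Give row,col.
lane 20->20/4=5, 20 mod 4=0
i=3  r:5+8->13  c:2·0+1->1

13,1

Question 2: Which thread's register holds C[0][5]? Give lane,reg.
2,1

r=0→G=0,rhi=0  c=5→T=2,p=1
L=0*4+2=2  i=0*2+1=1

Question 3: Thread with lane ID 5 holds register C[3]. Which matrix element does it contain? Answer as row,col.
9,3

L=5=>grp=5>>2=1, tig=5&3=1
[3]=>row 1+8=9  col 1·2+1=3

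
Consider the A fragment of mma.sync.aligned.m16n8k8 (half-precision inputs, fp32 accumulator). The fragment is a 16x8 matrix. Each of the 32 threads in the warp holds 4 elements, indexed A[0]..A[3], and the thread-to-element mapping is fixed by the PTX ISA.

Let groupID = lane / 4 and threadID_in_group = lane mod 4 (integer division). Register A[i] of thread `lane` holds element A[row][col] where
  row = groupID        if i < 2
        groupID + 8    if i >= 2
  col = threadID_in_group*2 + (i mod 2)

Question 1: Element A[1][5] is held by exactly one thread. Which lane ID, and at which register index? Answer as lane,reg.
6,1

r=1→G=1,rhi=0  c=5→T=2,p=1
L=1*4+2=6  i=0*2+1=1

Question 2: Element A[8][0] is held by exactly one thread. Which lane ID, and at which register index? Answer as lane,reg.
0,2

r=8->g=0,rb=1  c=0->t=0,b0=0
L=0*4+0=0  i=1*2+0=2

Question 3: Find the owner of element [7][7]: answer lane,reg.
31,1

r=7→G=7,rhi=0  c=7→T=3,p=1
L=7*4+3=31  i=0*2+1=1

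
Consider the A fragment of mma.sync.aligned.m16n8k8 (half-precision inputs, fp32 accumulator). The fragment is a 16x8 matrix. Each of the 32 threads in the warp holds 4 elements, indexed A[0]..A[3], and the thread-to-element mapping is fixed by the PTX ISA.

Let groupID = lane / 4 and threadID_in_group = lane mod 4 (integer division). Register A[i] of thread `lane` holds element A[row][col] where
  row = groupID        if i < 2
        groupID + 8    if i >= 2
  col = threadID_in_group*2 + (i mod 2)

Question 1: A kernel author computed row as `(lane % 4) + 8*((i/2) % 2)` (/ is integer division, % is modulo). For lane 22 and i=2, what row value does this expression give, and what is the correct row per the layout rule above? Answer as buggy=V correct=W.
buggy=10 correct=13

`(lane % 4) + 8*((i/2) % 2)`[22,2]->10
lane 22->22/4=5, 22 mod 4=2
i=2  r:5+8->13  c:2·2+0->4
row: 10 vs 13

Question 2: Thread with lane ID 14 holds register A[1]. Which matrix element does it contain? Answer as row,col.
14: gr=3,th=2
[1] (3+0,2*2+1) = (3,5)

3,5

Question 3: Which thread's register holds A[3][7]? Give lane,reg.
r: 3->gid=3,r8=0  c: 7->tid=3,i&1=1
L=3*4+3=15  i=0*2+1=1

15,1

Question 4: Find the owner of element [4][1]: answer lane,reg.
r:4=>grp=4,rB=0  c:1=>tig=0,lo=1
L=4*4+0=16  i=0*2+1=1

16,1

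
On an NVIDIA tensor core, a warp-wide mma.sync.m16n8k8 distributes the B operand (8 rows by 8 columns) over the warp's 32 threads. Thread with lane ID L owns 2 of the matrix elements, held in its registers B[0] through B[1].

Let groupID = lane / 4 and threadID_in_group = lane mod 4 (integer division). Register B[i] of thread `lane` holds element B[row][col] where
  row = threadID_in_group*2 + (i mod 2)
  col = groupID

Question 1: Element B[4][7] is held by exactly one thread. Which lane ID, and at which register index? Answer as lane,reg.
c=7->g=7  r=4->t=2,b0=0
L=7*4+2=30  i=0=0

30,0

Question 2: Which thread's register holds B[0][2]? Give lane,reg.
8,0

c=2->g=2  r=0->t=0,b0=0
L=2*4+0=8  i=0=0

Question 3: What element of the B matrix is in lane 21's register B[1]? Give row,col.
lane 21: grp=5 (21/4), tig=1 (21%4)
i=1: r=1*2+1=3, c=grp=5

3,5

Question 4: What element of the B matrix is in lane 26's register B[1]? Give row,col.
5,6

L=26→G=26>>2=6, T=26&3=2
[1]→row 2·2+1=5  col G=6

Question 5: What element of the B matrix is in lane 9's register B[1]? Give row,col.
3,2

9: G=2,T=1
[1] (1*2+1,2) = (3,2)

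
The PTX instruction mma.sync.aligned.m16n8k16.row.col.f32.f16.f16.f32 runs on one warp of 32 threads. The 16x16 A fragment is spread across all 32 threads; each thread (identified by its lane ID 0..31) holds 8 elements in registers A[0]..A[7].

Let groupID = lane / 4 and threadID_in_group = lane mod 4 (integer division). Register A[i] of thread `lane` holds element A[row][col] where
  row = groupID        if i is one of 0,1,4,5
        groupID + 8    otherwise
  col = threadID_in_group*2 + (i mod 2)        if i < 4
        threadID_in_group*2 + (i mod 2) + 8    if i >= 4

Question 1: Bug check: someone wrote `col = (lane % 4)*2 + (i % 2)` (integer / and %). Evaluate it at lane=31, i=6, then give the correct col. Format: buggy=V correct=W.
buggy=6 correct=14

`(lane % 4)*2 + (i % 2)`[31,6]->6
lane 31->31/4=7, 31 mod 4=3
i=6  r:7+8->15  c:2·3+0+8->14
col: 6 vs 14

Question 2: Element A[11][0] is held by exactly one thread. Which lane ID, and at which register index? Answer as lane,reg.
r=11→G=3,rhi=1  c=0→chi=0,T=0,p=0
L=3*4+0=12  i=0*4+1*2+0=2

12,2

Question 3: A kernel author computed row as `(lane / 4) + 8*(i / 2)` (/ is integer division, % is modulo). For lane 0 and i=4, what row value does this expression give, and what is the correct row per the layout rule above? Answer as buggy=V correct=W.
buggy=16 correct=0

`(lane / 4) + 8*(i / 2)`[0,4]⇒16
L=0⇒gr=0>>2=0, th=0&3=0
[4]⇒row 0+0=0  col 0·2+0+8=8
row: 16 vs 0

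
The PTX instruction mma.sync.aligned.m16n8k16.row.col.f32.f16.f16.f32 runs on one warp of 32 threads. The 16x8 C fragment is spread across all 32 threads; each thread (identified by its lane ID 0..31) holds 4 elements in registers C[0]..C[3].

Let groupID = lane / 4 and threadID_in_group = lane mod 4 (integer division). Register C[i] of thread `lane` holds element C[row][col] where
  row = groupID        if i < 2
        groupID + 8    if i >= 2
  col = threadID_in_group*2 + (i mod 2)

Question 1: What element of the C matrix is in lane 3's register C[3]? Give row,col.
L=3->gid=3>>2=0, tid=3&3=3
[3]->row 0+8=8  col 3·2+1=7

8,7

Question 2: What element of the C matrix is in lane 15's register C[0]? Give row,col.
3,6

lane 15→15/4=3, 15 mod 4=3
i=0  r:3+0→3  c:2·3+0→6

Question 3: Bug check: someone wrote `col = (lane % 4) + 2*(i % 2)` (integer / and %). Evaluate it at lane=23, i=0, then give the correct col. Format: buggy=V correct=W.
`(lane % 4) + 2*(i % 2)`[23,0]→3
lane 23: G=5 (23/4), T=3 (23%4)
i=0: r=5+0=5, c=3*2+0=6
col: 3 vs 6

buggy=3 correct=6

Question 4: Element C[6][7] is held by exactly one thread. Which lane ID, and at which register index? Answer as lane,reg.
27,1

r=6->g=6,rb=0  c=7->t=3,b0=1
L=6*4+3=27  i=0*2+1=1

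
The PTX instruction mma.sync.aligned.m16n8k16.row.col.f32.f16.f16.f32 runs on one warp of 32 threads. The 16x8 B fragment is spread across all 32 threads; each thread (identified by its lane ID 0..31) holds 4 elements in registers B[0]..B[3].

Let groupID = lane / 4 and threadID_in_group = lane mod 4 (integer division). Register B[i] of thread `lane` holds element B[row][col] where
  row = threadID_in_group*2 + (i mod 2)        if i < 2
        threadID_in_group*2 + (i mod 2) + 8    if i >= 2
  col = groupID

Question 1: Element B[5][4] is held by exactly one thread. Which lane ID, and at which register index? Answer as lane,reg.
c:4=>grp=4  r:5=>rB=0,tig=2,lo=1
L=4*4+2=18  i=0*2+1=1

18,1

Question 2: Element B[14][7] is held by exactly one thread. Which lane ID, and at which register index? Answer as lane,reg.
c:7=>grp=7  r:14=>rB=1,tig=3,lo=0
L=7*4+3=31  i=1*2+0=2

31,2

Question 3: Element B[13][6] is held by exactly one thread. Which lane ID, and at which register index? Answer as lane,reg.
c=6→G=6  r=13→rhi=1,T=2,p=1
L=6*4+2=26  i=1*2+1=3

26,3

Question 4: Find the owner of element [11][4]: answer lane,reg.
c=4→G=4  r=11→rhi=1,T=1,p=1
L=4*4+1=17  i=1*2+1=3

17,3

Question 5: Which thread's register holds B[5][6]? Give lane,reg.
c=6⇒gr=6  r=5⇒Rb=0,th=2,odd=1
L=6*4+2=26  i=0*2+1=1

26,1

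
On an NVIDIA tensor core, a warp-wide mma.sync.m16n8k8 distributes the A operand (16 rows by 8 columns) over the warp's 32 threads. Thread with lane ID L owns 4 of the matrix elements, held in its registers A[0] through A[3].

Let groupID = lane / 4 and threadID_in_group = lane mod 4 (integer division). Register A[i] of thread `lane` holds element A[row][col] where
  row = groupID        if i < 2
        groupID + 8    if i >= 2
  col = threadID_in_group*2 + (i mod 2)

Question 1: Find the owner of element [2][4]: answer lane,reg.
10,0

r=2⇒gr=2,Rb=0  c=4⇒th=2,odd=0
L=2*4+2=10  i=0*2+0=0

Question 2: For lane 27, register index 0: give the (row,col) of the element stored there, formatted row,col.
27: g=6,t=3
[0] (6+0,3*2+0) = (6,6)

6,6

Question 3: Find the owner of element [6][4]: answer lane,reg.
26,0

r=6→G=6,rhi=0  c=4→T=2,p=0
L=6*4+2=26  i=0*2+0=0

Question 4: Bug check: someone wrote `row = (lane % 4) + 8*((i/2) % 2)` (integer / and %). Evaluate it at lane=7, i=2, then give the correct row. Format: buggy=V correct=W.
`(lane % 4) + 8*((i/2) % 2)`[7,2]=>11
L=7=>grp=7>>2=1, tig=7&3=3
[2]=>row 1+8=9  col 3·2+0=6
row: 11 vs 9

buggy=11 correct=9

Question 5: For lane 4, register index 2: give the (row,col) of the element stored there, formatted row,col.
9,0

lane 4⇒4/4=1, 4 mod 4=0
i=2  r:1+8⇒9  c:2·0+0⇒0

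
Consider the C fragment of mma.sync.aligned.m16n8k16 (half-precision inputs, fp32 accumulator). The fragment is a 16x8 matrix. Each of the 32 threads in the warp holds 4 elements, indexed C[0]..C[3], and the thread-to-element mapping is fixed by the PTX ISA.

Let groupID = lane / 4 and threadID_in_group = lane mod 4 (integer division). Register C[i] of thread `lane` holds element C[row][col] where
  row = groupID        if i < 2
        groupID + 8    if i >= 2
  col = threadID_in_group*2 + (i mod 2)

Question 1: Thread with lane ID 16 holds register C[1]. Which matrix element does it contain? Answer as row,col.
lane 16->16/4=4, 16 mod 4=0
i=1  r:4+0->4  c:2·0+1->1

4,1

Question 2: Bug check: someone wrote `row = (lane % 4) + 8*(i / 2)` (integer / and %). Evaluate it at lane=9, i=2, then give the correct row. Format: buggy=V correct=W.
`(lane % 4) + 8*(i / 2)`[9,2]->9
9: g=2,t=1
[2] (2+8,1*2+0) = (10,2)
row: 9 vs 10

buggy=9 correct=10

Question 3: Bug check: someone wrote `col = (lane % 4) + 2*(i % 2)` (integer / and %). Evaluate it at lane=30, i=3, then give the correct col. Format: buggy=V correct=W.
`(lane % 4) + 2*(i % 2)`[30,3]->4
30: gid=7,tid=2
[3] (7+8,2*2+1) = (15,5)
col: 4 vs 5

buggy=4 correct=5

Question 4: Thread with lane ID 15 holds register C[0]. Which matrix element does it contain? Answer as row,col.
L=15⇒gr=15>>2=3, th=15&3=3
[0]⇒row 3+0=3  col 3·2+0=6

3,6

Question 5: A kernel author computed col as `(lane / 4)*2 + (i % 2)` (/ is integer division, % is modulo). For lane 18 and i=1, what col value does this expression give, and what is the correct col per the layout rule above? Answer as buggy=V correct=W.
`(lane / 4)*2 + (i % 2)`[18,1]⇒9
18: gr=4,th=2
[1] (4+0,2*2+1) = (4,5)
col: 9 vs 5

buggy=9 correct=5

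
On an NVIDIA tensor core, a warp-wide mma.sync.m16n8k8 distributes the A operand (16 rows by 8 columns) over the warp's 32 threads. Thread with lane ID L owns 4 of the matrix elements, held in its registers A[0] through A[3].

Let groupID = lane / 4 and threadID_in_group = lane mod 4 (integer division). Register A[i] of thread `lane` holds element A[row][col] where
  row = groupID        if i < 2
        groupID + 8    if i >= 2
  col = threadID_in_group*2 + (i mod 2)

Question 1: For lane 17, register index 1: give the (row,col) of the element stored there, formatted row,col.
17: gid=4,tid=1
[1] (4+0,1*2+1) = (4,3)

4,3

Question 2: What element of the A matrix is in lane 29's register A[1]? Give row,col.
lane 29->29/4=7, 29 mod 4=1
i=1  r:7+0->7  c:2·1+1->3

7,3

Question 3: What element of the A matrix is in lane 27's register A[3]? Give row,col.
lane 27->27/4=6, 27 mod 4=3
i=3  r:6+8->14  c:2·3+1->7

14,7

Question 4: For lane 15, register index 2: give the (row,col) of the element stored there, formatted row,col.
11,6

lane 15: g=3 (15/4), t=3 (15%4)
i=2: r=3+8=11, c=3*2+0=6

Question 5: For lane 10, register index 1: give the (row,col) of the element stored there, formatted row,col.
lane 10: gid=2 (10/4), tid=2 (10%4)
i=1: r=2+0=2, c=2*2+1=5

2,5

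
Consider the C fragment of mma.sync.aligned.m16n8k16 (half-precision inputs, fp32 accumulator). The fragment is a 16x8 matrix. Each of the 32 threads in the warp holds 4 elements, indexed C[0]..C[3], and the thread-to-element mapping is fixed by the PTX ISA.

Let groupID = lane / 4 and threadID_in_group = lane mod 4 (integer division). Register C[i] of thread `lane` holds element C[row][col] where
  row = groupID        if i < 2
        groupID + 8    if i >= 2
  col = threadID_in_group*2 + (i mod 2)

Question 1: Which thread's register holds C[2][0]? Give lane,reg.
r:2=>grp=2,rB=0  c:0=>tig=0,lo=0
L=2*4+0=8  i=0*2+0=0

8,0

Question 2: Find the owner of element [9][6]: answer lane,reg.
7,2

r:9=>grp=1,rB=1  c:6=>tig=3,lo=0
L=1*4+3=7  i=1*2+0=2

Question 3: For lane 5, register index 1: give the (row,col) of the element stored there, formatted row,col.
1,3

lane 5: grp=1 (5/4), tig=1 (5%4)
i=1: r=1+0=1, c=1*2+1=3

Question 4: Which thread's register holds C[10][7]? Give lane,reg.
r:10=>grp=2,rB=1  c:7=>tig=3,lo=1
L=2*4+3=11  i=1*2+1=3

11,3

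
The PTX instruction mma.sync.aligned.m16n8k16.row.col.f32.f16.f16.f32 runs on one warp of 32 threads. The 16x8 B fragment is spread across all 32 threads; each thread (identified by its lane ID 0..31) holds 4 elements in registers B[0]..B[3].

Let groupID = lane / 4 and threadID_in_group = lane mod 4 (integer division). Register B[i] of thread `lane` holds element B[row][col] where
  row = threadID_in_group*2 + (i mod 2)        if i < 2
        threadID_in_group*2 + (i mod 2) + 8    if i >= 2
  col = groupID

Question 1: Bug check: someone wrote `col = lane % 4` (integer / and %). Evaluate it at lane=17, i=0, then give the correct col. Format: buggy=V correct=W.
buggy=1 correct=4

`lane % 4`[17,0]->1
L=17->gid=17>>2=4, tid=17&3=1
[0]->row 1·2+0+0=2  col gid=4
col: 1 vs 4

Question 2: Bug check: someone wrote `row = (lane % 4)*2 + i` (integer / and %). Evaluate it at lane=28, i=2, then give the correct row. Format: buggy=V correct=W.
`(lane % 4)*2 + i`[28,2]→2
lane 28→28/4=7, 28 mod 4=0
i=2  r:2·0+0+8→8  c:7
row: 2 vs 8

buggy=2 correct=8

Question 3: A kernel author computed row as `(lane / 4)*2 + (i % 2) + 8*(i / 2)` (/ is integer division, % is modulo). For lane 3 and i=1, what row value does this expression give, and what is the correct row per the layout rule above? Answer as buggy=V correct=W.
buggy=1 correct=7

`(lane / 4)*2 + (i % 2) + 8*(i / 2)`[3,1]->1
L=3->g=3>>2=0, t=3&3=3
[1]->row 3·2+1+0=7  col g=0
row: 1 vs 7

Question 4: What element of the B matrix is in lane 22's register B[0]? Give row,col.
lane 22->22/4=5, 22 mod 4=2
i=0  r:2·2+0+0->4  c:5

4,5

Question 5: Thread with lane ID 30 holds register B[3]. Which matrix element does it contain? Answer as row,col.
L=30->gid=30>>2=7, tid=30&3=2
[3]->row 2·2+1+8=13  col gid=7

13,7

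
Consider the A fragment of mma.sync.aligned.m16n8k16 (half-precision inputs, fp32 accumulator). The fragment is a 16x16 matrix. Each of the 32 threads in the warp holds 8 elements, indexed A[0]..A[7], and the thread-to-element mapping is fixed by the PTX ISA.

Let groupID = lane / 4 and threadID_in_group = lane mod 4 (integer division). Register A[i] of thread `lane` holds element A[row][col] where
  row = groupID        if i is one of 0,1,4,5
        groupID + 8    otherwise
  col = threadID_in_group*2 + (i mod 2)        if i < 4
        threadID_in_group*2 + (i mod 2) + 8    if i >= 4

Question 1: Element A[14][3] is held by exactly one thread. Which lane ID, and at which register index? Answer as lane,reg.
25,3

r: 14->gid=6,r8=1  c: 3->c8=0,tid=1,i&1=1
L=6*4+1=25  i=0*4+1*2+1=3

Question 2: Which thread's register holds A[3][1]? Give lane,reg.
12,1

r=3→G=3,rhi=0  c=1→chi=0,T=0,p=1
L=3*4+0=12  i=0*4+0*2+1=1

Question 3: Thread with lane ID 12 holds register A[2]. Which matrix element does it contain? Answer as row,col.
lane 12: gid=3 (12/4), tid=0 (12%4)
i=2: r=3+8=11, c=0*2+0+0=0

11,0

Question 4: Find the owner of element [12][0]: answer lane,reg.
16,2

r: 12->gid=4,r8=1  c: 0->c8=0,tid=0,i&1=0
L=4*4+0=16  i=0*4+1*2+0=2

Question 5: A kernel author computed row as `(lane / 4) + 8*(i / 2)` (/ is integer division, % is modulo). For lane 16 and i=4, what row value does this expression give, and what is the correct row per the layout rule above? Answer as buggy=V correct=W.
buggy=20 correct=4

`(lane / 4) + 8*(i / 2)`[16,4]→20
lane 16: G=4 (16/4), T=0 (16%4)
i=4: r=4+0=4, c=0*2+0+8=8
row: 20 vs 4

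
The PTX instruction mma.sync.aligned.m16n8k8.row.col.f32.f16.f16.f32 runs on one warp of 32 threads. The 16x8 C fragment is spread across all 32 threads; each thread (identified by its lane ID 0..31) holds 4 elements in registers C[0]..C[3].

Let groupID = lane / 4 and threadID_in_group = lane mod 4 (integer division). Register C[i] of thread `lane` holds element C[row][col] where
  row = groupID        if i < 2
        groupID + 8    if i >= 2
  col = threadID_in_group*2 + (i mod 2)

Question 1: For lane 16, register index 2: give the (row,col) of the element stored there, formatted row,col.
lane 16->16/4=4, 16 mod 4=0
i=2  r:4+8->12  c:2·0+0->0

12,0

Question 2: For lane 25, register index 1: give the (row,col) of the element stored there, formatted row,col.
lane 25⇒25/4=6, 25 mod 4=1
i=1  r:6+0⇒6  c:2·1+1⇒3

6,3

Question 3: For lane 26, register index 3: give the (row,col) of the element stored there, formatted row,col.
lane 26: G=6 (26/4), T=2 (26%4)
i=3: r=6+8=14, c=2*2+1=5

14,5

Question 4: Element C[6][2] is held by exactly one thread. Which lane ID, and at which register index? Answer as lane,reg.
25,0

r:6=>grp=6,rB=0  c:2=>tig=1,lo=0
L=6*4+1=25  i=0*2+0=0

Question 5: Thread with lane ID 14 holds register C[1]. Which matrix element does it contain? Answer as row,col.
lane 14: g=3 (14/4), t=2 (14%4)
i=1: r=3+0=3, c=2*2+1=5

3,5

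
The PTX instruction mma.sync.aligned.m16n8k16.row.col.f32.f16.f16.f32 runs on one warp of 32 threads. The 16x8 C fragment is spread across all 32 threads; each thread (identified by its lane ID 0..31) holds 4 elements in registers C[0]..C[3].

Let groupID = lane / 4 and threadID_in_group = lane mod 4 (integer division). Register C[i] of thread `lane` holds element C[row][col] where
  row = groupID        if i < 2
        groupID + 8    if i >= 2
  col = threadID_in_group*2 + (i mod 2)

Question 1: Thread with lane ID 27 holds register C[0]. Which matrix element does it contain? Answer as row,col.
L=27=>grp=27>>2=6, tig=27&3=3
[0]=>row 6+0=6  col 3·2+0=6

6,6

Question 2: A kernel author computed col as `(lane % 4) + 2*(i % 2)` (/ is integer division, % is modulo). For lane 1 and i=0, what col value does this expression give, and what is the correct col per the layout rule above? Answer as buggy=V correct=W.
`(lane % 4) + 2*(i % 2)`[1,0]=>1
lane 1=>1/4=0, 1 mod 4=1
i=0  r:0+0=>0  c:2·1+0=>2
col: 1 vs 2

buggy=1 correct=2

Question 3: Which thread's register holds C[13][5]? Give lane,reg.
r=13⇒gr=5,Rb=1  c=5⇒th=2,odd=1
L=5*4+2=22  i=1*2+1=3

22,3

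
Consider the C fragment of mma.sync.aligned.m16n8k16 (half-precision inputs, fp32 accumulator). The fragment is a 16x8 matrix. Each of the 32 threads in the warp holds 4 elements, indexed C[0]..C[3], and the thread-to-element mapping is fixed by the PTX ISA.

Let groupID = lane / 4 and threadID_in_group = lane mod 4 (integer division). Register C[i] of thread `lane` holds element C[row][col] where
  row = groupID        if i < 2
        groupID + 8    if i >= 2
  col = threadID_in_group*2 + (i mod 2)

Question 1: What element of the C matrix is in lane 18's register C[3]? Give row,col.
12,5

lane 18: g=4 (18/4), t=2 (18%4)
i=3: r=4+8=12, c=2*2+1=5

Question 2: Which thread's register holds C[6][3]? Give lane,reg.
25,1

r=6⇒gr=6,Rb=0  c=3⇒th=1,odd=1
L=6*4+1=25  i=0*2+1=1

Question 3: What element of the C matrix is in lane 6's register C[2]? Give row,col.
9,4

lane 6→6/4=1, 6 mod 4=2
i=2  r:1+8→9  c:2·2+0→4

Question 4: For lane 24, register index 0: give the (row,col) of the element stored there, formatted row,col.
6,0

lane 24->24/4=6, 24 mod 4=0
i=0  r:6+0->6  c:2·0+0->0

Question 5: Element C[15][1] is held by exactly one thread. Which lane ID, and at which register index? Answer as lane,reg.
28,3

r=15⇒gr=7,Rb=1  c=1⇒th=0,odd=1
L=7*4+0=28  i=1*2+1=3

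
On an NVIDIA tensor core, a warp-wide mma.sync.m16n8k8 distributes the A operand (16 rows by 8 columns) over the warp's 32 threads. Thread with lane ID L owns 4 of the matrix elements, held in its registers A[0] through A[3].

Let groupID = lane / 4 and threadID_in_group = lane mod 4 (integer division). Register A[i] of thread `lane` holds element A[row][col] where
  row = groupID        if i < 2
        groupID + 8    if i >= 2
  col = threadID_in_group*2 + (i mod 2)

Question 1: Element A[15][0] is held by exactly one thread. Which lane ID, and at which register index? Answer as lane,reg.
28,2

r=15→G=7,rhi=1  c=0→T=0,p=0
L=7*4+0=28  i=1*2+0=2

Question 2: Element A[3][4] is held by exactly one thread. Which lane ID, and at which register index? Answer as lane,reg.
r:3=>grp=3,rB=0  c:4=>tig=2,lo=0
L=3*4+2=14  i=0*2+0=0

14,0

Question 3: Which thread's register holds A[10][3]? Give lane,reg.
9,3

r=10→G=2,rhi=1  c=3→T=1,p=1
L=2*4+1=9  i=1*2+1=3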